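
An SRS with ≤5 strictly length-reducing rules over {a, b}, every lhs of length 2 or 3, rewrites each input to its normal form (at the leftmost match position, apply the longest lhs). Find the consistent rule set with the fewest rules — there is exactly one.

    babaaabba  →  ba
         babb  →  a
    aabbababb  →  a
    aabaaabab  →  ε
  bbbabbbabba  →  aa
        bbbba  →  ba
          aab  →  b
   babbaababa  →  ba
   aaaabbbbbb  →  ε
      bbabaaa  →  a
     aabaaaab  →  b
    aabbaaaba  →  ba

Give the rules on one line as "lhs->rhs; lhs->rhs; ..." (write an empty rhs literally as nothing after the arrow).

aaa->b; aab->b; ab->; bb->a

  | babaaabba => baaabba => bbbba => abba => ba
  | babb => bb => a
  | aabbababb => bbababb => aababb => babb => bb => a
  | aabaaabab => baaabab => bbbab => abab => ab => ε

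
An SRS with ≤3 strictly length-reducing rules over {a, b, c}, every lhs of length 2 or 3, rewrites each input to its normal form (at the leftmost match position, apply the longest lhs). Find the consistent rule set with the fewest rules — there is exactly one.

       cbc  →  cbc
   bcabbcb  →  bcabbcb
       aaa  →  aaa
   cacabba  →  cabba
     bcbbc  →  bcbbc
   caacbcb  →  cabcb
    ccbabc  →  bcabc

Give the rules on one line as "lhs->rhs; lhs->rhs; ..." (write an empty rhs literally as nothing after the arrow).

  | cbc
  | bcabbcb
  | aaa
  | cacabba => cabba

ac->; ccb->bc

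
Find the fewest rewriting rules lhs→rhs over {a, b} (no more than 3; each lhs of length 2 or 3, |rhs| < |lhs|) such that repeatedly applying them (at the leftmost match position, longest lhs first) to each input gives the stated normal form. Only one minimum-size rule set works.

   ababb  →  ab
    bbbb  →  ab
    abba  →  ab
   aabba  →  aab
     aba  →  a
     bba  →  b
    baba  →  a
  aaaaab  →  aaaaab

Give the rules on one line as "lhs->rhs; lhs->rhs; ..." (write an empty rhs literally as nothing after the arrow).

ba->; bab->; bbb->a

  | ababb => ab
  | bbbb => ab
  | abba => ab
  | aabba => aab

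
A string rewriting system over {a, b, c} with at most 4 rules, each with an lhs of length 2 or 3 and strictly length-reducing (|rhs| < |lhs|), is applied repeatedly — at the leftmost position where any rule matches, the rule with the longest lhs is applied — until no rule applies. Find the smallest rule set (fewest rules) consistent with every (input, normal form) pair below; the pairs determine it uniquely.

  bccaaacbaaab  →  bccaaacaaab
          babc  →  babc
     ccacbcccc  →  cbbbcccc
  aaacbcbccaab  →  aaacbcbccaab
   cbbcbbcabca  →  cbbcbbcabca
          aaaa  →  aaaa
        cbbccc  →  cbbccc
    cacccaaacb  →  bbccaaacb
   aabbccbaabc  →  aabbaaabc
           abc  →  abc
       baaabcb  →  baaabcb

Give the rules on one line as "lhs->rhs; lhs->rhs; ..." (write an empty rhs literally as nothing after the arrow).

cac->bb; cba->ca; ccb->a

  | bccaaacbaaab => bccaaacaaab
  | babc
  | ccacbcccc => cbbbcccc
  | aaacbcbccaab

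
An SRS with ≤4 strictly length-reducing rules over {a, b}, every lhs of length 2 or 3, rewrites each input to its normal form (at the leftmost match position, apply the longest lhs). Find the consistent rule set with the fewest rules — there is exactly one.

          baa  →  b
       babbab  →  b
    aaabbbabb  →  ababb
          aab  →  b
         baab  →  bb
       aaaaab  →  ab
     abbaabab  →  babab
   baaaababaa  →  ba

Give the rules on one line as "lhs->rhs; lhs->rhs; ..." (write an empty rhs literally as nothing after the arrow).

  | baa => b
  | babbab => baabb => bbb => b
  | aaabbbabb => abbbabb => ababb
  | aab => b

aa->; bba->ab; bbb->b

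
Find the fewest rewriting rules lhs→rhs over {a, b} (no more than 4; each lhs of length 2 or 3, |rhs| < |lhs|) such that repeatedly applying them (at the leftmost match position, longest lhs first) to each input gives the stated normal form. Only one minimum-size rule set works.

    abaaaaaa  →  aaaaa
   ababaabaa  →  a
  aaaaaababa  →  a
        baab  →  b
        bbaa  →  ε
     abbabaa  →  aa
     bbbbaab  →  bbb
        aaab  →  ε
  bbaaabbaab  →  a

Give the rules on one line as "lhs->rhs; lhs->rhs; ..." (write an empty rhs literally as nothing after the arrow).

aab->ba; ab->b; abb->aa; ba->

  | abaaaaaa => baaaaaa => aaaaa
  | ababaabaa => babaabaa => baabaa => abaa => baa => a
  | aaaaaababa => aaaabaaba => aabaaaba => baaaaba => aaaba => abaa => baa => a
  | baab => ab => b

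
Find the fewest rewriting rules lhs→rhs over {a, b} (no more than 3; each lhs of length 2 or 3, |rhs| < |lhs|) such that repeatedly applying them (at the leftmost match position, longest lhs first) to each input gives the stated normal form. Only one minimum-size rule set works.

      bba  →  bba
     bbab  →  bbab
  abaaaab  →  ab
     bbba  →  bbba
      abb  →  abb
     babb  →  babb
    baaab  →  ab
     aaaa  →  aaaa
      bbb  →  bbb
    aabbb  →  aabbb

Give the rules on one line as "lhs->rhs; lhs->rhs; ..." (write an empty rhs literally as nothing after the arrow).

  | bba
  | bbab
  | abaaaab => baaab => ab
  | bbba

aba->b; baa->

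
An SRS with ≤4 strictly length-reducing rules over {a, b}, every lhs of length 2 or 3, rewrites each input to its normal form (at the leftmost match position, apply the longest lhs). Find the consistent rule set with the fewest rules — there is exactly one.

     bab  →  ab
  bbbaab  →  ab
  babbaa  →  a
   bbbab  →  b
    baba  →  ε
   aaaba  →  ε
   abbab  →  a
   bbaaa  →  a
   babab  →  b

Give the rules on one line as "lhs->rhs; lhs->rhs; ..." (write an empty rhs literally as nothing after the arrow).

  | bab => ab
  | bbbaab => abaab => aaab => ab
  | babbaa => abbaa => aaba => ba => a
  | bbbab => abab => aab => b

aa->; ba->a; bb->a; bba->ab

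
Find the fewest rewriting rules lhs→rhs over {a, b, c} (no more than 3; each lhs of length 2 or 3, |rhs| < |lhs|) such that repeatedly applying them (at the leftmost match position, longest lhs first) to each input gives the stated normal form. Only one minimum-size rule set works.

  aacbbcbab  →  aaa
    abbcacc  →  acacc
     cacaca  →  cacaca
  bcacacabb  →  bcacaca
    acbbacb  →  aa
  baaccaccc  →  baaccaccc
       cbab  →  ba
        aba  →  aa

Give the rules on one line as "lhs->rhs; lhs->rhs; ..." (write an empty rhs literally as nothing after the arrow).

ab->a; cb->b

  | aacbbcbab => aabbcbab => aabcbab => aacbab => aabab => aaab => aaa
  | abbcacc => abcacc => acacc
  | cacaca
  | bcacacabb => bcacacab => bcacaca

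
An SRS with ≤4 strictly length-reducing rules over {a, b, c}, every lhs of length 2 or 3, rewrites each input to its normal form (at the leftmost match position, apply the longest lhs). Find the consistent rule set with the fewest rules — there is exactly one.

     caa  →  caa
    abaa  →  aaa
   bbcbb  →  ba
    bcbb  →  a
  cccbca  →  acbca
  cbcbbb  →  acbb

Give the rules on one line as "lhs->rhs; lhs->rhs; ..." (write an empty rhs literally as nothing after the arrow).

ab->a; bcb->cc; cc->a

  | caa
  | abaa => aaa
  | bbcbb => bccb => bab => ba
  | bcbb => ccb => ab => a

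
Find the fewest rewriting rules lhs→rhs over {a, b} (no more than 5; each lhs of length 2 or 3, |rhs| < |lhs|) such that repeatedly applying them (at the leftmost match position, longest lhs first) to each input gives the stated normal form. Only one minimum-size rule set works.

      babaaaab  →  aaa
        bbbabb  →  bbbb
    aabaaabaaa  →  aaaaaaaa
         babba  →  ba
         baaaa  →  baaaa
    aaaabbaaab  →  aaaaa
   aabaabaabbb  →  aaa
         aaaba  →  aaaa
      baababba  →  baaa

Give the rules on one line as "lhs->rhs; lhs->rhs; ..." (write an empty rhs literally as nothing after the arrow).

  | babaaaab => aaaab => aaa
  | bbbabb => bbbb
  | aabaaabaaa => aaaaabaaa => aaaaaaaa
  | babba => ba

ab->; aba->aa; bab->; bba->b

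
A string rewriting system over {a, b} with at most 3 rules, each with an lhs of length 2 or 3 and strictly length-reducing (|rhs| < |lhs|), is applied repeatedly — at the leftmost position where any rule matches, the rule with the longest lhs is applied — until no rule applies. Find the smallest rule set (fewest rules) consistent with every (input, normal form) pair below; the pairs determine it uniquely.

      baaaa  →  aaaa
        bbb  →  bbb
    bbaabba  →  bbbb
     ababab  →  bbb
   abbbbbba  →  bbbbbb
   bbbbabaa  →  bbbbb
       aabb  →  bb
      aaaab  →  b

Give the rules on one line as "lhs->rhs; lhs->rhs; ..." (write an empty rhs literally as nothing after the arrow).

  | baaaa => aaaa
  | bbb
  | bbaabba => bbabba => bbbba => bbbb
  | ababab => babab => bbab => bbb

ab->b; baa->aa; bba->bb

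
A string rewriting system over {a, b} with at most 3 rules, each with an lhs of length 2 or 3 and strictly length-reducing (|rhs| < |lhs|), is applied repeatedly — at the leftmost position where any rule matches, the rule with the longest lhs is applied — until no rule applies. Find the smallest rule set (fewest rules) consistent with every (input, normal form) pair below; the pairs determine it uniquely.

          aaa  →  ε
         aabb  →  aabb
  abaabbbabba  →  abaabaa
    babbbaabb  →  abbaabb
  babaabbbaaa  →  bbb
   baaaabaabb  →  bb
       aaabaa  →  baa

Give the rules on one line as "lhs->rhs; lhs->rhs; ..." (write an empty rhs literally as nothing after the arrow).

  | aaa => ε
  | aabb
  | abaabbbabba => abaabbaba => abaabaa
  | babbbaabb => abbaabb

aaa->; bab->a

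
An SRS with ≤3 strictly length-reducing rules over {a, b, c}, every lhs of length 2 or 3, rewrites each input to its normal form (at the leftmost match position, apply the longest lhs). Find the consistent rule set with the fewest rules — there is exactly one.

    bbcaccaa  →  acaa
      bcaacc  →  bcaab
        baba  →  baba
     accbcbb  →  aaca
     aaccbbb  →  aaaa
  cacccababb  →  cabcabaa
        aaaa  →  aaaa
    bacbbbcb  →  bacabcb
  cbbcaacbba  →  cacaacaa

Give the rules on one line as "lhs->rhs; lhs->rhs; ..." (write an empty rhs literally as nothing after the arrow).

bb->a; cc->b; cca->

  | bbcaccaa => acaccaa => acaa
  | bcaacc => bcaab
  | baba
  | accbcbb => abbcbb => aacbb => aaca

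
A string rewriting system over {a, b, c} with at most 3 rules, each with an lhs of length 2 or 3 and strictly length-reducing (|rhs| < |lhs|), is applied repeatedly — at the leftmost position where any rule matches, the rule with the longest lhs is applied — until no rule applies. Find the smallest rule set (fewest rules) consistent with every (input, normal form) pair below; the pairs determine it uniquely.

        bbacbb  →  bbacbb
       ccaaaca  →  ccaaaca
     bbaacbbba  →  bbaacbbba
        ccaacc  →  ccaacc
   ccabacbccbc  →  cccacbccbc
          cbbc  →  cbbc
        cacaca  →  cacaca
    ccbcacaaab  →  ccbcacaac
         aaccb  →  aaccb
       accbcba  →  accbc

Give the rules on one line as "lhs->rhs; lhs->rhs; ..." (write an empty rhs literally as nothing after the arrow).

  | bbacbb
  | ccaaaca
  | bbaacbbba
  | ccaacc

ab->c; cba->c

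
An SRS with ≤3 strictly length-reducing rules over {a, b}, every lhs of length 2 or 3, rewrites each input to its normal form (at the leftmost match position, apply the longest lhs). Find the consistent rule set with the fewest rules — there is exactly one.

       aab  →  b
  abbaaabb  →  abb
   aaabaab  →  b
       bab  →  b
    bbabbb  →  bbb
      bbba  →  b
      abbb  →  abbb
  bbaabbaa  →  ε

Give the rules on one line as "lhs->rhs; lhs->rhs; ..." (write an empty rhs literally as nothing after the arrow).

aa->; ba->; bba->

  | aab => b
  | abbaaabb => aaabb => abb
  | aaabaab => abaab => aab => b
  | bab => b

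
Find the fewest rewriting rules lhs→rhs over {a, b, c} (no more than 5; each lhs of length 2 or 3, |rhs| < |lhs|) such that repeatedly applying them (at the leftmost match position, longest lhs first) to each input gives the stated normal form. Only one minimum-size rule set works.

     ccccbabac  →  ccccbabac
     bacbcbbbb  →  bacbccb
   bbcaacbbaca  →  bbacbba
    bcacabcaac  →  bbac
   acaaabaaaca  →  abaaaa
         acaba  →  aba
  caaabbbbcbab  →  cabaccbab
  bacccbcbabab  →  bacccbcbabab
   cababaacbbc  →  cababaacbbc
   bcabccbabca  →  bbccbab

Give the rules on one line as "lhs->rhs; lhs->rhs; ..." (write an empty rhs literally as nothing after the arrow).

  | ccccbabac
  | bacbcbbbb => bacbccb
  | bbcaacbbaca => bbacbbaca => bbacbba
  | bcacabcaac => bcabcaac => bbcaac => bbac

aab->ba; aca->a; bbb->c; bca->b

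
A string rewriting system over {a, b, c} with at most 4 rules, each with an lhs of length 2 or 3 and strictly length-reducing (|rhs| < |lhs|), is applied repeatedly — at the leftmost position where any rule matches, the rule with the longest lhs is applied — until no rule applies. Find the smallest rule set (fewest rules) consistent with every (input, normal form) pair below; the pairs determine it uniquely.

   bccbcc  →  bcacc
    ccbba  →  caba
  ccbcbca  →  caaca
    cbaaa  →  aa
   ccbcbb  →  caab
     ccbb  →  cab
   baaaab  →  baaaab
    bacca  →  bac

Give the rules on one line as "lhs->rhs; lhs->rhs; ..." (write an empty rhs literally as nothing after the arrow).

  | bccbcc => bcacc
  | ccbba => caba
  | ccbcbca => cacbca => caaca
  | cbaaa => aa

cb->a; cba->; cca->c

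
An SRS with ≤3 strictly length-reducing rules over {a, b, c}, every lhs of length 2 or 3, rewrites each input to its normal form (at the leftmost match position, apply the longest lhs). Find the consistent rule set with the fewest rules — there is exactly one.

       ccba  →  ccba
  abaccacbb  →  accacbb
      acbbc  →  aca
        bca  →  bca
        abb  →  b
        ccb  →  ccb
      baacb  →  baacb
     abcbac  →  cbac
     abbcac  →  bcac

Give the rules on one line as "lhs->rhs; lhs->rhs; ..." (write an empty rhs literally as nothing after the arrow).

  | ccba
  | abaccacbb => accacbb
  | acbbc => aca
  | bca

ab->; bbc->a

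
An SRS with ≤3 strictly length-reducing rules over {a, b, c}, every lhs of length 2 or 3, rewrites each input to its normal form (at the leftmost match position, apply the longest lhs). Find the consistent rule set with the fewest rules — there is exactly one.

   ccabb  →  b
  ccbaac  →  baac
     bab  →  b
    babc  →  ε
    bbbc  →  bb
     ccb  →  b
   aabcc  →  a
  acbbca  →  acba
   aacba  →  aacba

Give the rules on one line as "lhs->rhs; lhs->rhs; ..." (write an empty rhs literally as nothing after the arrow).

ab->; bc->; cc->

  | ccabb => abb => b
  | ccbaac => baac
  | bab => b
  | babc => bc => ε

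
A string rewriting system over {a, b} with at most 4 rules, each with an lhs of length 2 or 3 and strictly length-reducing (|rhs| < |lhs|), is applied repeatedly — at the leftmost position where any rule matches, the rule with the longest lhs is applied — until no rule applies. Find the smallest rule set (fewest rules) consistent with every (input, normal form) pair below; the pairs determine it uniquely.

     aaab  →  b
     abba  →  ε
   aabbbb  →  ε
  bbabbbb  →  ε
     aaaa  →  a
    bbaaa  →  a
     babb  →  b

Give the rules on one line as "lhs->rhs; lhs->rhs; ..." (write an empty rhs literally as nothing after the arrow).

  | aaab => b
  | abba => aaa => ε
  | aabbbb => bbbb => abb => aa => ε
  | bbabbbb => aabbbb => bbbb => abb => aa => ε

aa->; aaa->; bb->a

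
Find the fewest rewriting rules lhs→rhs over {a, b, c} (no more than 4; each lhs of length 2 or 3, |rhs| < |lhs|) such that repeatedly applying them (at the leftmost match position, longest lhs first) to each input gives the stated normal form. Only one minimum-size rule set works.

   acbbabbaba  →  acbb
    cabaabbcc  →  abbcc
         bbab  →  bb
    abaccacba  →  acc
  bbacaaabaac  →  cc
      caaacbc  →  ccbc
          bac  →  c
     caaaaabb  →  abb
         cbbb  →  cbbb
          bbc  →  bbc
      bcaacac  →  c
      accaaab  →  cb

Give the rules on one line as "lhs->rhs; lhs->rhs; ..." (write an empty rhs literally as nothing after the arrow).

aa->c; ba->; ca->

  | acbbabbaba => acbbbaba => acbbba => acbb
  | cabaabbcc => baabbcc => abbcc
  | bbab => bb
  | abaccacba => accacba => accba => acc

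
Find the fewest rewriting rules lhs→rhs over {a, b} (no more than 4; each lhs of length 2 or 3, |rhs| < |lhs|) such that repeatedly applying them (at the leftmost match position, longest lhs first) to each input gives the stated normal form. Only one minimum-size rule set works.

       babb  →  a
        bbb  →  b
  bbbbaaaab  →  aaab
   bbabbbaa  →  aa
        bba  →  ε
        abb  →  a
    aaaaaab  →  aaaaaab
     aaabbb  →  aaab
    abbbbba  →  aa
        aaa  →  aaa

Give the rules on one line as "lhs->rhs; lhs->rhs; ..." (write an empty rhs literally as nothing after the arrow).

ba->a; bb->; bba->

  | babb => abb => a
  | bbb => b
  | bbbbaaaab => bbaaaab => aaab
  | bbabbbaa => bbbaa => baa => aa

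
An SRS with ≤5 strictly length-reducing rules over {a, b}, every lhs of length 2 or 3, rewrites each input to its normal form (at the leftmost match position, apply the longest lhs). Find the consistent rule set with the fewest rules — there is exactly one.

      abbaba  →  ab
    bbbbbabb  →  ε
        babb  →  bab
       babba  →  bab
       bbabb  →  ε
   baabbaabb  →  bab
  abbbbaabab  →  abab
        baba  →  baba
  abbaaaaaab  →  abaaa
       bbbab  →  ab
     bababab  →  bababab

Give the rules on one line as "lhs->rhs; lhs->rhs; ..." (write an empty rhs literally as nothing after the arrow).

  | abbaba => abba => ab
  | bbbbbabb => bbabb => bbb => ε
  | babb => bab
  | babba => bab

aab->; bb->b; bba->b; bbb->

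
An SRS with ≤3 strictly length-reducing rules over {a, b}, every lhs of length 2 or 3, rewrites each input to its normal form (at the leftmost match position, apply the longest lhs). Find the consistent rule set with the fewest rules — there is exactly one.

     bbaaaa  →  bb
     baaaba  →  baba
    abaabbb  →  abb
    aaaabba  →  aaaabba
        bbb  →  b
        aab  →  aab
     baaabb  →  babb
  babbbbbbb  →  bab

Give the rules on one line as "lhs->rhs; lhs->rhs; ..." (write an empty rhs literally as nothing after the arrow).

  | bbaaaa => bbaa => bb
  | baaaba => baba
  | abaabbb => abbbb => abb
  | aaaabba

baa->b; bbb->b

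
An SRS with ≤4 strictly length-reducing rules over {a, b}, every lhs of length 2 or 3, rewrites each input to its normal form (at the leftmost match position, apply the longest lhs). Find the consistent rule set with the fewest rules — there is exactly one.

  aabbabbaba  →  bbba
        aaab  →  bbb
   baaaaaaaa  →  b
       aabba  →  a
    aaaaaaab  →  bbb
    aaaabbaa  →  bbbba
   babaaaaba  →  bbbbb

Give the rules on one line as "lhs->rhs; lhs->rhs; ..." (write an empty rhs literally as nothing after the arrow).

aaa->bb; ab->a; aba->bb; baa->b

  | aabbabbaba => aababbaba => abbbbaba => abbbaba => abbaba => ababa => bbba
  | aaab => bbb
  | baaaaaaaa => baaaaaa => baaaa => baa => b
  | aabba => aaba => abb => ab => a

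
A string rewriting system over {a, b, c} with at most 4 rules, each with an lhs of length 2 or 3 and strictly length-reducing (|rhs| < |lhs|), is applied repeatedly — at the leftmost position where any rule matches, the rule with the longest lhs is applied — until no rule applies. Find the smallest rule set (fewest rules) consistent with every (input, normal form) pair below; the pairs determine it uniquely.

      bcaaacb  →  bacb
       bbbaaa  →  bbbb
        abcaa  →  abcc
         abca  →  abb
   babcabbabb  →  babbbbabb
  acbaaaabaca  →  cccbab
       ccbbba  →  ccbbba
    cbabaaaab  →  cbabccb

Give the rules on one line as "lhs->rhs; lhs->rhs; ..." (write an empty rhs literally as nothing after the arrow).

  | bcaaacb => bccacb => bcbcb => bacb
  | bbbaaa => bbbca => bbbb
  | abcaa => abcc
  | abca => abb

aa->c; ca->b; caa->cc; cbc->ac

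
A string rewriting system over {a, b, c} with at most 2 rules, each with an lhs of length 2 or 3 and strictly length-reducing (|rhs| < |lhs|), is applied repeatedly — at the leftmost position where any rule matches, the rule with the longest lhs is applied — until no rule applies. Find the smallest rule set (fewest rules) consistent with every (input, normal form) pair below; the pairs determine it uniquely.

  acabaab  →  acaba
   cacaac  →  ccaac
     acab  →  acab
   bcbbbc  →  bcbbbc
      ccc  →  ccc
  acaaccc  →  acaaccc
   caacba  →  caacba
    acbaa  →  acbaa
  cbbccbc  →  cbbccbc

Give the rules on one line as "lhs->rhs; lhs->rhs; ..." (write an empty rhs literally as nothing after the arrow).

  | acabaab => acaba
  | cacaac => ccaac
  | acab
  | bcbbbc

aab->a; cac->cc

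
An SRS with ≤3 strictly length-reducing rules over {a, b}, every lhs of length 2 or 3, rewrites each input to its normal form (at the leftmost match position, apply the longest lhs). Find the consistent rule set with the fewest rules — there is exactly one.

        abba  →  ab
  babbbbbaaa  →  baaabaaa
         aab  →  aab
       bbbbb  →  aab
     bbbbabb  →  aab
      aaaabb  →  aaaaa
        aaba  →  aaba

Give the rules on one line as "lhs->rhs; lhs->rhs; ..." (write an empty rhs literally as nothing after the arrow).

  | abba => ab
  | babbbbbaaa => baabbbaaa => baaabaaa
  | aab
  | bbbbb => abbb => aab

bb->a; bba->b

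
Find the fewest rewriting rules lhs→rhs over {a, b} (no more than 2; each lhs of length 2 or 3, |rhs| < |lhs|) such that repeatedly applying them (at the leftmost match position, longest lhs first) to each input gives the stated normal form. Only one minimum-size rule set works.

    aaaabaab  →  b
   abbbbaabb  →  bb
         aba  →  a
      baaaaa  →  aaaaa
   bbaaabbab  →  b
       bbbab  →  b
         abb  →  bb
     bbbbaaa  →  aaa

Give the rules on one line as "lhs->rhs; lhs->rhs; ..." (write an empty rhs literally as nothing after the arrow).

ab->b; ba->a

  | aaaabaab => aaabaab => aabaab => abaab => baab => aab => ab => b
  | abbbbaabb => bbbbaabb => bbbaabb => bbaabb => baabb => aabb => abb => bb
  | aba => ba => a
  | baaaaa => aaaaa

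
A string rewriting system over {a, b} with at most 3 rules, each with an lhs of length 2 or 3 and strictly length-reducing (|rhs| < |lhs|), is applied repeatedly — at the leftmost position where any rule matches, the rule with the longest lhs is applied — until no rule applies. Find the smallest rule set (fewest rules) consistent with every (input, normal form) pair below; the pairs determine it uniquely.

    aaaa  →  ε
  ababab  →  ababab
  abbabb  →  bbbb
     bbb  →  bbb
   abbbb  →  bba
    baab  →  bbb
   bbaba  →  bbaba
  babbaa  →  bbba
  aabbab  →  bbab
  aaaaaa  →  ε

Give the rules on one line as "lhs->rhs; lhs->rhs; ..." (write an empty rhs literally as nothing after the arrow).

aa->; abb->ba; baa->bb

  | aaaa => aa => ε
  | ababab
  | abbabb => baabb => bbbb
  | bbb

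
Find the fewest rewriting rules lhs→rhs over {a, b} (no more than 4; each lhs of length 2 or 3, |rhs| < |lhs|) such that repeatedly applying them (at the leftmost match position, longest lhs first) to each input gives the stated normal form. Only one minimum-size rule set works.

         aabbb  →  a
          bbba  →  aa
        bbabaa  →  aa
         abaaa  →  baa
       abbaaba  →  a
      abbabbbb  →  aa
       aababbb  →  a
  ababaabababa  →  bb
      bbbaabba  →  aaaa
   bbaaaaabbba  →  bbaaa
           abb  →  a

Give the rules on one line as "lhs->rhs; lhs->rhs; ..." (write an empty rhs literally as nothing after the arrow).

ab->; aba->b; abb->a; bbb->a

  | aabbb => aab => a
  | bbba => aa
  | bbabaa => bbba => aa
  | abaaa => baa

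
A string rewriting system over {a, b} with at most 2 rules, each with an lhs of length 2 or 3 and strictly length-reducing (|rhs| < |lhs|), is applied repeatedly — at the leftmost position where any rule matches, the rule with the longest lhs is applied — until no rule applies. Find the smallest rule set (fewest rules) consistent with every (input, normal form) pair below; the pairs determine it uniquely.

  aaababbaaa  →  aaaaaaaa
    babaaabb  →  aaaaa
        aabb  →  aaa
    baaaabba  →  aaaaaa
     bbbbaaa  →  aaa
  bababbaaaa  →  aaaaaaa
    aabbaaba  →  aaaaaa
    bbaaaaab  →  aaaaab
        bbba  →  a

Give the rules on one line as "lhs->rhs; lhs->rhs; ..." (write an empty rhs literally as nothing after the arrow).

  | aaababbaaa => aaaabbaaa => aaaaaaaa
  | babaaabb => abaaabb => aaaabb => aaaaa
  | aabb => aaa
  | baaaabba => aaaabba => aaaaaa

abb->aa; ba->a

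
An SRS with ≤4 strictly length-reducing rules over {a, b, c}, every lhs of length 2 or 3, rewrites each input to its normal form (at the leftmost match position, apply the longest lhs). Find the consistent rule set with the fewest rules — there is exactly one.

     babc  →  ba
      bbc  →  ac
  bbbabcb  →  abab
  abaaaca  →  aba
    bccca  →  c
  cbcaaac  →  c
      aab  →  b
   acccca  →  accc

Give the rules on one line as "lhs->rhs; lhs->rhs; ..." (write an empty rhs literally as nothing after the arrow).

  | babc => ba
  | bbc => ac
  | bbbabcb => ababcb => abab
  | abaaaca => abaca => aba

aa->; bb->a; bc->; ca->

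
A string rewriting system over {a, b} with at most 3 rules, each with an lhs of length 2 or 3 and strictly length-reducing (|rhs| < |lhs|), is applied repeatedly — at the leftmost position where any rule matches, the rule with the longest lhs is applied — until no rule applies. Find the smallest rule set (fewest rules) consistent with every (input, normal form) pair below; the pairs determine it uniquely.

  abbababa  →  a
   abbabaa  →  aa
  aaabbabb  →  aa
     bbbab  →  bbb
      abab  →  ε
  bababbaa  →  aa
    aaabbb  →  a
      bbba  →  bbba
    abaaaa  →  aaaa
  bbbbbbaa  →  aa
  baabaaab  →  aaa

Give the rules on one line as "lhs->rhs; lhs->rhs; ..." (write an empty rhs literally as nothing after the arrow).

ab->; abb->; baa->aa

  | abbababa => ababa => aba => a
  | abbabaa => abaa => aa
  | aaabbabb => aaabb => aa
  | bbbab => bbb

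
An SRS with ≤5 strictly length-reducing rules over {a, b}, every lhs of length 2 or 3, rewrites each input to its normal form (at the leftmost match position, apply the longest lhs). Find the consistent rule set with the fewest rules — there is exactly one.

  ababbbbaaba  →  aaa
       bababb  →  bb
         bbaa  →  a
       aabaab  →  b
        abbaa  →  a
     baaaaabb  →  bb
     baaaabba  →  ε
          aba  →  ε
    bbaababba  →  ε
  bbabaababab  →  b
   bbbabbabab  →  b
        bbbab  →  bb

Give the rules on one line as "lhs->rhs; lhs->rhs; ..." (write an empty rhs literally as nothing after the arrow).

ab->b; ba->; bab->aa; bba->

  | ababbbbaaba => babbbbaaba => aabbbaaba => abbbaaba => bbbaaba => baba => aaa
  | bababb => aaabb => aabb => abb => bb
  | bbaa => a
  | aabaab => abaab => baab => ab => b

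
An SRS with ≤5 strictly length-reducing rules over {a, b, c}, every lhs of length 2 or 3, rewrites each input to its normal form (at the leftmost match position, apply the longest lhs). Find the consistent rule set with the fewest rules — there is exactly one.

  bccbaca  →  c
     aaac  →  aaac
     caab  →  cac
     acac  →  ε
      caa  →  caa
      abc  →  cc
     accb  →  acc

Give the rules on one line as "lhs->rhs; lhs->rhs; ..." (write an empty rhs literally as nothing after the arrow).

  | bccbaca => cbaca => caca => cb => c
  | aaac
  | caab => cac
  | acac => bc => ε

ab->c; aca->b; bc->; cb->c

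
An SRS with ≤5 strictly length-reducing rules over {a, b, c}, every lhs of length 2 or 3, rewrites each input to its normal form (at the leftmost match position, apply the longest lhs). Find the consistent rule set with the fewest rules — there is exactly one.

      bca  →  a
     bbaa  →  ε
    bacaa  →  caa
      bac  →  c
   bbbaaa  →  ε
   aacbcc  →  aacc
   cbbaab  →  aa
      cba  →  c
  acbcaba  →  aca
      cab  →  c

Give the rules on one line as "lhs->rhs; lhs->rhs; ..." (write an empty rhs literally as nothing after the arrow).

  | bca => a
  | bbaa => ba => ε
  | bacaa => caa
  | bac => c

ab->; ba->; bc->; cbb->a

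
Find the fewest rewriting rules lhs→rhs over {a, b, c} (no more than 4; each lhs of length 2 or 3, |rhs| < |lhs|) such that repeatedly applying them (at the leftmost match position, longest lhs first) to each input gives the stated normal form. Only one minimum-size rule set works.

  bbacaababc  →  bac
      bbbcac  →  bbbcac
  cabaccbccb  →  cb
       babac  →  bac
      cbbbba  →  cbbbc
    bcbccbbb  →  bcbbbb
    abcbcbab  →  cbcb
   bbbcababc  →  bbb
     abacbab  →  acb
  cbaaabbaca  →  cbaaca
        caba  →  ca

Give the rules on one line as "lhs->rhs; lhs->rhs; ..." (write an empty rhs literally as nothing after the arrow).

  | bbacaababc => bccaababc => baababc => baabc => bac
  | bbbcac
  | cabaccbccb => caccbccb => cabccb => cccb => cb
  | babac => bac

ab->; bba->bc; cc->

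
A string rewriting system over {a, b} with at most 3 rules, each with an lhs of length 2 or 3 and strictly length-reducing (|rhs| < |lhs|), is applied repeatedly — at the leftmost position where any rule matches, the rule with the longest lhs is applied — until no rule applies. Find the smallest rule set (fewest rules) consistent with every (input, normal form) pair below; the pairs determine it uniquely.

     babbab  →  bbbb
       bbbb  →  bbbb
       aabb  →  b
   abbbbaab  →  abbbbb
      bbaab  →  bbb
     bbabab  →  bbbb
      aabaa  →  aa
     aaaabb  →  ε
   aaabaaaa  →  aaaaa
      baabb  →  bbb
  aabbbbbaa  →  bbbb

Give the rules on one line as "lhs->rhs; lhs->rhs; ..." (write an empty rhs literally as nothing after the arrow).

aab->; ba->b

  | babbab => bbbab => bbbb
  | bbbb
  | aabb => b
  | abbbbaab => abbbbab => abbbbb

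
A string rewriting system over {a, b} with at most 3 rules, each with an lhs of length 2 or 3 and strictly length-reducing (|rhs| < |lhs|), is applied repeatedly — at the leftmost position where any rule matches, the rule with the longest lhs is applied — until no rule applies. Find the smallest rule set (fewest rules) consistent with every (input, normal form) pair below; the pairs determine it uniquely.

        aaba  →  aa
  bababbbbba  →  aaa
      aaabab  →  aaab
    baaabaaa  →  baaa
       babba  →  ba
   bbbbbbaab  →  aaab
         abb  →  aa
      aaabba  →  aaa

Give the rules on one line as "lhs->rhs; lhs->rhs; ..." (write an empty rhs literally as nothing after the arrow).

aba->bb; bb->a; bba->

  | aaba => abb => aa
  | bababbbbba => bbbbbbbba => abbbbbba => aabbbba => aaabba => aaa
  | aaabab => aabbb => aaab
  | baaabaaa => baabbaa => baaa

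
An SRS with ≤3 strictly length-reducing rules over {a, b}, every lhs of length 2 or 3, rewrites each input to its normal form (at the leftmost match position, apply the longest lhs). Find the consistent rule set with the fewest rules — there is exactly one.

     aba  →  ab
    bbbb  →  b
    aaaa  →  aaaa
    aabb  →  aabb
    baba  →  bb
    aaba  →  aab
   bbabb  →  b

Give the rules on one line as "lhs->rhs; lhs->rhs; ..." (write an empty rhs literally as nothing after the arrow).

ba->b; bbb->

  | aba => ab
  | bbbb => b
  | aaaa
  | aabb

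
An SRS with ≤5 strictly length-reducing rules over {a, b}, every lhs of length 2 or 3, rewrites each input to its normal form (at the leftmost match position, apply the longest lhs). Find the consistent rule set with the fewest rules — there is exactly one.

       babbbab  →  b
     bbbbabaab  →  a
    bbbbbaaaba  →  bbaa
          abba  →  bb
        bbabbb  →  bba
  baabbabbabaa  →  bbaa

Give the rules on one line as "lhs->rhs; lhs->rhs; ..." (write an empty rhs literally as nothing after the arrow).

  | babbbab => babbab => babab => bbbb => b
  | bbbbabaab => babaab => bbbab => ab => a
  | bbbbbaaaba => bbaaaba => bbaa
  | abba => aba => bb

aab->; ab->a; aba->bb; bbb->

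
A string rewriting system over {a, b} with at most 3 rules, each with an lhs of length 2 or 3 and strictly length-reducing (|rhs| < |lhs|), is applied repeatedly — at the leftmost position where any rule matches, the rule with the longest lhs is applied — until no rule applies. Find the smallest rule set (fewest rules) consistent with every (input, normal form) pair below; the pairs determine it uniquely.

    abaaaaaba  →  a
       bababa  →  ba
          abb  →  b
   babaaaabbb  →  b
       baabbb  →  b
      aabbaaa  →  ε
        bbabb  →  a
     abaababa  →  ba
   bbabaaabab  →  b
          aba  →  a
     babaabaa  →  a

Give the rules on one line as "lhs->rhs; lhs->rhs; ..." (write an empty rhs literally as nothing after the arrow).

  | abaaaaaba => aaaaaba => aaaba => aba => a
  | bababa => baba => ba
  | abb => b
  | babaaaabbb => baaaabbb => baabbb => bbbb => abb => b

aa->; ab->; bb->a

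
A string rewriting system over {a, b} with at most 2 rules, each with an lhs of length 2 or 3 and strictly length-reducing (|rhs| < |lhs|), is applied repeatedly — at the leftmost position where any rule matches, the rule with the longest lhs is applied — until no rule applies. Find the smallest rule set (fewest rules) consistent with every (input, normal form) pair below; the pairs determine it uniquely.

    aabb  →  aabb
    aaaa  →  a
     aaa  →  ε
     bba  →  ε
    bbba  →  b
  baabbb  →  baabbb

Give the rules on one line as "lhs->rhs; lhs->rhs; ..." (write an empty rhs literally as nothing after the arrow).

  | aabb
  | aaaa => a
  | aaa => ε
  | bba => ε

aaa->; bba->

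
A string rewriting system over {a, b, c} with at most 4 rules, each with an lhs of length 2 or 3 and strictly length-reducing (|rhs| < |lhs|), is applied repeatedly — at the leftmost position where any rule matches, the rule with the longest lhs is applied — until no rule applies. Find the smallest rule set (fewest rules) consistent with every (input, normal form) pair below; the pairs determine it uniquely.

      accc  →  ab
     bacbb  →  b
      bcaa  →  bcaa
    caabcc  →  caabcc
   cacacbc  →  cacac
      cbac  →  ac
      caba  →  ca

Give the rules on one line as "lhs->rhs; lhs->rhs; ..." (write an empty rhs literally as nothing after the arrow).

ba->; cb->; ccc->b

  | accc => ab
  | bacbb => cbb => b
  | bcaa
  | caabcc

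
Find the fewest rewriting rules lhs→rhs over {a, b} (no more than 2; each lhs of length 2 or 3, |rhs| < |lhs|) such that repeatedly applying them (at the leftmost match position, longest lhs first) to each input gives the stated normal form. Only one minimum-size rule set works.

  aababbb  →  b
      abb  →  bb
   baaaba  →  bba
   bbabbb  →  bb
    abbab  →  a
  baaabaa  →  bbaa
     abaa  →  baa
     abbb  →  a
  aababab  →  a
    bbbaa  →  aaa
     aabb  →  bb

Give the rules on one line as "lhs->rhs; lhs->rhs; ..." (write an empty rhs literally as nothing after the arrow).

  | aababbb => ababbb => babbb => bbbb => ab => b
  | abb => bb
  | baaaba => baaba => baba => bba
  | bbabbb => bbbbb => abb => bb

ab->b; bbb->a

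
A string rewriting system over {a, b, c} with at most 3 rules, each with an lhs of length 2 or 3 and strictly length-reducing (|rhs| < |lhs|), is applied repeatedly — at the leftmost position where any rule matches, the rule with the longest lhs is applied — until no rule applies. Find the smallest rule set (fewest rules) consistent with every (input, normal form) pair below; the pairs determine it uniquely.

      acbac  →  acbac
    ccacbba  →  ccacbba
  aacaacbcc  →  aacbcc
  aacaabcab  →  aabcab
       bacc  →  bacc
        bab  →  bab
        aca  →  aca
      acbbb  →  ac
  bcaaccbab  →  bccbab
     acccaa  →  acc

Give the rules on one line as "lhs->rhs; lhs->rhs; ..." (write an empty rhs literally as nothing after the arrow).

bbb->; caa->

  | acbac
  | ccacbba
  | aacaacbcc => aacbcc
  | aacaabcab => aabcab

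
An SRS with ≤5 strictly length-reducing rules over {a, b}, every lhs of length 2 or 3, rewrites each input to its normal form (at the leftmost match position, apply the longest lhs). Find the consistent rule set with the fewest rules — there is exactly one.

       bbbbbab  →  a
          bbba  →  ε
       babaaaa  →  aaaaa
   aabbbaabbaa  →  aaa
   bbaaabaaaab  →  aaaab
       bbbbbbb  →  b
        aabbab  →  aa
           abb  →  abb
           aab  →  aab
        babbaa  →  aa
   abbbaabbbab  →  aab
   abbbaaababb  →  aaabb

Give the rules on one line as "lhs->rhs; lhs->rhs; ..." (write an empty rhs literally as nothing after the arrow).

  | bbbbbab => bbbab => bab => a
  | bbba => ba => ε
  | babaaaa => aaaaa
  | aabbbaabbaa => aabaabbaa => aaabbaa => aaaba => aaa

aba->a; ba->; bab->a; bbb->b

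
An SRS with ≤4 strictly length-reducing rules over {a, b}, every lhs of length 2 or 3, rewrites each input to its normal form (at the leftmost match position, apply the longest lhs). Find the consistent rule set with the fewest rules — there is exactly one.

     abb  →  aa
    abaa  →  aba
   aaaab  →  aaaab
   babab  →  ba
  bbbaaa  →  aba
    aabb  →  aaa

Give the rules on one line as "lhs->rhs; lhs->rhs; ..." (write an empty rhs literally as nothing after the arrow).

  | abb => aa
  | abaa => aba
  | aaaab
  | babab => baab => bab => ba

baa->ba; bab->ba; bb->a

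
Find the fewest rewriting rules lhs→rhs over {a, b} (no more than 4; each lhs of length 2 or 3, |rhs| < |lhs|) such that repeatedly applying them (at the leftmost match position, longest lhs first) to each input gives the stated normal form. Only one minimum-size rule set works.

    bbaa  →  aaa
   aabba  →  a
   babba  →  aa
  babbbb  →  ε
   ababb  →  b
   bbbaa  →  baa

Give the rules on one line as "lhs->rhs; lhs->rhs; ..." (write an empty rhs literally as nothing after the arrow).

ab->; bb->; bba->aa

  | bbaa => aaa
  | aabba => aba => a
  | babba => bba => aa
  | babbbb => bbbb => bb => ε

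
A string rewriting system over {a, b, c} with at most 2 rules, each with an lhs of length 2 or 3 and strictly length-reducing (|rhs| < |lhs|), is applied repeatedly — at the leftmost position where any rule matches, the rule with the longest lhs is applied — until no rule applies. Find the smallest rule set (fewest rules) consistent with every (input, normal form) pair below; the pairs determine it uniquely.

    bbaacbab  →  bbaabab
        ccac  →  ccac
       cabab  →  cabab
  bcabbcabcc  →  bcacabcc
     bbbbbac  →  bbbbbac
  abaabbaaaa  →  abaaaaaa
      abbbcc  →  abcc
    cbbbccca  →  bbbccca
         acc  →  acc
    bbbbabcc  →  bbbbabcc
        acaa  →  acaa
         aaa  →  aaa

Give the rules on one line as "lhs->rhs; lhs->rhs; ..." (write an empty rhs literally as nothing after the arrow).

  | bbaacbab => bbaabab
  | ccac
  | cabab
  | bcabbcabcc => bcacabcc

abb->a; cb->b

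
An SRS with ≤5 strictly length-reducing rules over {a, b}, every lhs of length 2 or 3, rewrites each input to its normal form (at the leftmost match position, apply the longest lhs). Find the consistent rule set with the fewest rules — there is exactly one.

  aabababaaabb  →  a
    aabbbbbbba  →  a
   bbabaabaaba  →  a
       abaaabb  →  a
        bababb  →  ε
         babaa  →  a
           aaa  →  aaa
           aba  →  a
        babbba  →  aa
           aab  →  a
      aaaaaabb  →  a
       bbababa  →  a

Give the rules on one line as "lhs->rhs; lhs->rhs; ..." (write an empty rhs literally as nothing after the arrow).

  | aabababaaabb => abbbabaaabb => bbbabaaabb => ababaaabb => bbbaaabb => abaaabb => bbaabb => aaabb => aabb => abb => bb => a
  | aabbbbbbba => abbbbbbba => bbbbbbba => abbbbba => bbbbba => abbba => bbba => aba => bb => a
  | bbabaabaaba => aabaabaaba => abbabaaba => bbabaaba => aabaaba => abbaba => bbaba => aaba => abb => bb => a
  | abaaabb => bbaabb => aaabb => aabb => abb => bb => a

ab->; aba->bb; abb->bb; bb->a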